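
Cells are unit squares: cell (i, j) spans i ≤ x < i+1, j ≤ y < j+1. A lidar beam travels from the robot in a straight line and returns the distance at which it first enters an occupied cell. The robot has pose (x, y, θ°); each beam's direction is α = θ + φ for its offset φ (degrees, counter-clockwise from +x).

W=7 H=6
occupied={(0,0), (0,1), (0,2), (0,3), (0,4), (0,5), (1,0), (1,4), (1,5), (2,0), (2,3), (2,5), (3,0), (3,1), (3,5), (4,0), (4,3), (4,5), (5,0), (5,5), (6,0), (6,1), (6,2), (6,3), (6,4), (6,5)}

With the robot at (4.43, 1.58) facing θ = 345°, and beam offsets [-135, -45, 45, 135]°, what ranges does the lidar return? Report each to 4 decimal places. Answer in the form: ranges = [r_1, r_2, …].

ranges = [0.4965, 0.6697, 1.8129, 3.9491]

beam 1: φ=-135°, α=210°
  cosα=-0.8660 sinα=-0.5000 | (4,1) | tMaxX 0.4965 tMaxY 1.1600 | tΔX 1.1547 tΔY 2.0000
    t=0.4965 [x] (3,1) — stop
  → r_1 = 0.4965
beam 2: φ=-45°, α=300°
  cosα=0.5000 sinα=-0.8660 | (4,1) | tMaxX 1.1400 tMaxY 0.6697 | tΔX 2.0000 tΔY 1.1547
    t=0.6697 [y] (4,0) — stop
  → r_2 = 0.6697
beam 3: φ=45°, α=30°
  cosα=0.8660 sinα=0.5000 | (4,1) | tMaxX 0.6582 tMaxY 0.8400 | tΔX 1.1547 tΔY 2.0000
    t=0.6582 [x] (5,1)
    t=0.8400 [y] (5,2)
    t=1.8129 [x] (6,2) — stop
  → r_3 = 1.8129
beam 4: φ=135°, α=120°
  cosα=-0.5000 sinα=0.8660 | (4,1) | tMaxX 0.8600 tMaxY 0.4850 | tΔX 2.0000 tΔY 1.1547
    t=0.4850 [y] (4,2)
    t=0.8600 [x] (3,2)
    t=1.6397 [y] (3,3)
    t=2.7944 [y] (3,4)
    t=2.8600 [x] (2,4)
    t=3.9491 [y] (2,5) — stop
  → r_4 = 3.9491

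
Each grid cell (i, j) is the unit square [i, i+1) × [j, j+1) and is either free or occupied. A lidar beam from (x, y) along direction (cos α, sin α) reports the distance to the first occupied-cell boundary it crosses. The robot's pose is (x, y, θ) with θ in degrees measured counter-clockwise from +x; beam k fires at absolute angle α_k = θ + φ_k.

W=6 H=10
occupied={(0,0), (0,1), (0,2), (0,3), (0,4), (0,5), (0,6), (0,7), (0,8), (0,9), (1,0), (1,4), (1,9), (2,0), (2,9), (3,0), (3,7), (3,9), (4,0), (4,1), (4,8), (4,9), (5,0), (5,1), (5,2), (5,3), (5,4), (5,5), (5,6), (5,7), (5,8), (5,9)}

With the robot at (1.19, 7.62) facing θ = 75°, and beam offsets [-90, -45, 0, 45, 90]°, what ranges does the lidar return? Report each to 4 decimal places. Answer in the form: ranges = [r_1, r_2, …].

beam 1: φ=-90°, α=345°
  d=(0.9659,-0.2588)  start (1,7)  tX=0.8386 tY=2.3955  stride 1/|dx|=1.0353 1/|dy|=3.8637
    cross x-line → (2,7), t=0.8386
    cross x-line → (3,7), t=1.8738 (wall)
  → r_1 = 1.8738
beam 2: φ=-45°, α=30°
  d=(0.8660,0.5000)  start (1,7)  tX=0.9353 tY=0.7600  stride 1/|dx|=1.1547 1/|dy|=2.0000
    cross y-line → (1,8), t=0.7600
    cross x-line → (2,8), t=0.9353
    cross x-line → (3,8), t=2.0900
    cross y-line → (3,9), t=2.7600 (wall)
  → r_2 = 2.7600
beam 3: φ=0°, α=75°
  d=(0.2588,0.9659)  start (1,7)  tX=3.1296 tY=0.3934  stride 1/|dx|=3.8637 1/|dy|=1.0353
    cross y-line → (1,8), t=0.3934
    cross y-line → (1,9), t=1.4287 (wall)
  → r_3 = 1.4287
beam 4: φ=45°, α=120°
  d=(-0.5000,0.8660)  start (1,7)  tX=0.3800 tY=0.4388  stride 1/|dx|=2.0000 1/|dy|=1.1547
    cross x-line → (0,7), t=0.3800 (wall)
  → r_4 = 0.3800
beam 5: φ=90°, α=165°
  d=(-0.9659,0.2588)  start (1,7)  tX=0.1967 tY=1.4682  stride 1/|dx|=1.0353 1/|dy|=3.8637
    cross x-line → (0,7), t=0.1967 (wall)
  → r_5 = 0.1967

ranges = [1.8738, 2.7600, 1.4287, 0.3800, 0.1967]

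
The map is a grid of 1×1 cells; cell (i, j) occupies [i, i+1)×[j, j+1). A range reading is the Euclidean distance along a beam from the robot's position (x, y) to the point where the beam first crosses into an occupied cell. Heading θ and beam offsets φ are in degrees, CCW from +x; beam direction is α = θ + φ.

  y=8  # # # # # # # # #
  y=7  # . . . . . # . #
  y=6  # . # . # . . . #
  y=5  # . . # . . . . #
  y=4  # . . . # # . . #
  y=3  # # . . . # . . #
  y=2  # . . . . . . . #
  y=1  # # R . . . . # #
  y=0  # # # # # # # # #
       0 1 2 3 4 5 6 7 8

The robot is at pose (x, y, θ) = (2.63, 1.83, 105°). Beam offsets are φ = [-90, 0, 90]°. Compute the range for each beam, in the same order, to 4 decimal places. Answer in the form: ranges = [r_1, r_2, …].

beam 1: φ=-90°, α=15°
  dir = (cos 15°, sin 15°) = (0.9659, 0.2588); from cell (2,1)
  next x-line at t=0.3831, next y-line at t=0.6568; Δt_x=1.0353, Δt_y=3.8637
    x: enter (3,1) at t=0.3831
    y: enter (3,2) at t=0.6568
    x: enter (4,2) at t=1.4183
    x: enter (5,2) at t=2.4536
    x: enter (6,2) at t=3.4889
    y: enter (6,3) at t=4.5205
    x: enter (7,3) at t=4.5242
    x: enter (8,3) at t=5.5594 ← occupied
  → r_1 = 5.5594
beam 2: φ=0°, α=105°
  dir = (cos 105°, sin 105°) = (-0.2588, 0.9659); from cell (2,1)
  next x-line at t=2.4341, next y-line at t=0.1760; Δt_x=3.8637, Δt_y=1.0353
    y: enter (2,2) at t=0.1760
    y: enter (2,3) at t=1.2113
    y: enter (2,4) at t=2.2465
    x: enter (1,4) at t=2.4341
    y: enter (1,5) at t=3.2818
    y: enter (1,6) at t=4.3171
    y: enter (1,7) at t=5.3524
    x: enter (0,7) at t=6.2978 ← occupied
  → r_2 = 6.2978
beam 3: φ=90°, α=195°
  dir = (cos 195°, sin 195°) = (-0.9659, -0.2588); from cell (2,1)
  next x-line at t=0.6522, next y-line at t=3.2069; Δt_x=1.0353, Δt_y=3.8637
    x: enter (1,1) at t=0.6522 ← occupied
  → r_3 = 0.6522

ranges = [5.5594, 6.2978, 0.6522]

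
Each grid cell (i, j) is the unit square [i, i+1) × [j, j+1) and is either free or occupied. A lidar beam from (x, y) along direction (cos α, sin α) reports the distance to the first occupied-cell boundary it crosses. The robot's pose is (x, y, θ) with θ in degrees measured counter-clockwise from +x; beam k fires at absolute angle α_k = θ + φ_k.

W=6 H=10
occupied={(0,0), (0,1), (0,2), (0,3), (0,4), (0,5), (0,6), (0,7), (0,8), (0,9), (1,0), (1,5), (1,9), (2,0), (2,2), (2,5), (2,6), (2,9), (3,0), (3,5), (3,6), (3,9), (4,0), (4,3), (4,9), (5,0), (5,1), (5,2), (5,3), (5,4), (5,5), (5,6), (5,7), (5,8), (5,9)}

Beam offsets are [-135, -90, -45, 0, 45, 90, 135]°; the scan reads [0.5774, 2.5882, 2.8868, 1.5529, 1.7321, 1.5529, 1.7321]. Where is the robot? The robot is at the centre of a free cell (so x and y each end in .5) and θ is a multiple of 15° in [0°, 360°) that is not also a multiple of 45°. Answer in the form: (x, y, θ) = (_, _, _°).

(x, y, θ) = (2.5, 7.5, 75°)

Enumerate (i+0.5, j+0.5, θ) over the 25 free cells and 16 admissible headings. For each, cast all 7 beams and compare to the given ranges.
  (2.5, 8.5, 195°): beam 2 = 0.5176 ≠ 2.5882 ✗
  (2.5, 1.5, 255°): beam 2 = 1.5529 ≠ 2.5882 ✗
  (3.5, 3.5, 330°): beam 1 = 2.5882 ≠ 0.5774 ✗
  (2.5, 1.5, 210°): beam 1 = 0.5176 ≠ 0.5774 ✗
  …
  (2.5, 7.5, 75°): r_1=0.5774, r_2=2.5882, r_3=2.8868, r_4=1.5529, r_5=1.7321, r_6=1.5529, r_7=1.7321 — all match ✓
Unique over the lattice → pose = (2.5, 7.5, 75°).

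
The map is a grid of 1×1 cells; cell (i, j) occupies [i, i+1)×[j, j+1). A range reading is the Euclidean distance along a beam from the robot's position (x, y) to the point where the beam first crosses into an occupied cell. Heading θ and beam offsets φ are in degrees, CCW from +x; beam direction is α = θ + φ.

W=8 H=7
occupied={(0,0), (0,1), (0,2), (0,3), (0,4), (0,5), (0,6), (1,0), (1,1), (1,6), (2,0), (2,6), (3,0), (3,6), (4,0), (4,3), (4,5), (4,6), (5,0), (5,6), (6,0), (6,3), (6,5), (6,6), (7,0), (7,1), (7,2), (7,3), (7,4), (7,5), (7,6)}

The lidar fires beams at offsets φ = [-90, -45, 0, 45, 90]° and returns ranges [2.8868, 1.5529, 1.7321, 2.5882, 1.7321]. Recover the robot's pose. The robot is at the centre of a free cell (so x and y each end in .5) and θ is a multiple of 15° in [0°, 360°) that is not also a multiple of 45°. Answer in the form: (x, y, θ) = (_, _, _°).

(x, y, θ) = (4.5, 2.5, 300°)

Candidates: 25 free-cell centres × 16 headings = 400 poses. Raycast each; keep the one whose scan matches to 4 dp.
  (3.5, 2.5, 255°): beam 1 = 2.5882 ≠ 2.8868 ✗
  (6.5, 4.5, 300°): beam 1 = 1.7321 ≠ 2.8868 ✗
  (4.5, 1.5, 285°): beam 1 = 1.9319 ≠ 2.8868 ✗
  …
  (4.5, 2.5, 300°): r_1=2.8868, r_2=1.5529, r_3=1.7321, r_4=2.5882, r_5=1.7321 — all match ✓
Unique over the lattice → pose = (4.5, 2.5, 300°).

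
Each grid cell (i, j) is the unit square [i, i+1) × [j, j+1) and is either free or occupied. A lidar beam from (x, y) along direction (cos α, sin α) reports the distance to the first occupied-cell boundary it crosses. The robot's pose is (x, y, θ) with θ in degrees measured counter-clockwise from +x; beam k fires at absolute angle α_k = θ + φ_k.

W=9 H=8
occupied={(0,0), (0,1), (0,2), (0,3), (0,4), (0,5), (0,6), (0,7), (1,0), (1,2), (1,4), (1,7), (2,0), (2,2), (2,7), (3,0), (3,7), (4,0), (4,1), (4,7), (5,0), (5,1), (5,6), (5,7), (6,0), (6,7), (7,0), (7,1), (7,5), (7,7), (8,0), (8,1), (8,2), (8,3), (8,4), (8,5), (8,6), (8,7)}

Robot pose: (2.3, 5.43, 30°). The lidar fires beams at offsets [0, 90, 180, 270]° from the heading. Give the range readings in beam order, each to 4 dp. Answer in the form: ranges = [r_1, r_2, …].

beam 1: φ=0°, α=30°
  direction (0.8660, 0.5000); cell (2,5); t to first gridline: x 0.8083, y 1.1400 (then +1.1547 / +2.0000)
    (3,5) via x @ 0.8083
    (3,6) via y @ 1.1400
    (4,6) via x @ 1.9630
    (5,6) via x @ 3.1177  # hit
  → r_1 = 3.1177
beam 2: φ=90°, α=120°
  direction (-0.5000, 0.8660); cell (2,5); t to first gridline: x 0.6000, y 0.6582 (then +2.0000 / +1.1547)
    (1,5) via x @ 0.6000
    (1,6) via y @ 0.6582
    (1,7) via y @ 1.8129  # hit
  → r_2 = 1.8129
beam 3: φ=180°, α=210°
  direction (-0.8660, -0.5000); cell (2,5); t to first gridline: x 0.3464, y 0.8600 (then +1.1547 / +2.0000)
    (1,5) via x @ 0.3464
    (1,4) via y @ 0.8600  # hit
  → r_3 = 0.8600
beam 4: φ=270°, α=300°
  direction (0.5000, -0.8660); cell (2,5); t to first gridline: x 1.4000, y 0.4965 (then +2.0000 / +1.1547)
    (2,4) via y @ 0.4965
    (3,4) via x @ 1.4000
    (3,3) via y @ 1.6512
    (3,2) via y @ 2.8059
    (4,2) via x @ 3.4000
    (4,1) via y @ 3.9606  # hit
  → r_4 = 3.9606

ranges = [3.1177, 1.8129, 0.8600, 3.9606]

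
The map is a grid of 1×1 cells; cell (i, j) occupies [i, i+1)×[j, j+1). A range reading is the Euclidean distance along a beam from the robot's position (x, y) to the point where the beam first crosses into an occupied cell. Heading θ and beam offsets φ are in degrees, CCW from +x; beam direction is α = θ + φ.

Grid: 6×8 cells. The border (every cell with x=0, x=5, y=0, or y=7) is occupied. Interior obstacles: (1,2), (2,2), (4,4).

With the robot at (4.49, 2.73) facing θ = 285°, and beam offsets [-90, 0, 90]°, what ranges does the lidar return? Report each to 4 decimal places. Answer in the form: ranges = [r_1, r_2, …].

ranges = [1.5426, 1.7910, 0.5280]

beam 1: φ=-90°, α=195°
  d=(-0.9659,-0.2588)  start (4,2)  tX=0.5073 tY=2.8205  stride 1/|dx|=1.0353 1/|dy|=3.8637
    cross x-line → (3,2), t=0.5073
    cross x-line → (2,2), t=1.5426 (wall)
  → r_1 = 1.5426
beam 2: φ=0°, α=285°
  d=(0.2588,-0.9659)  start (4,2)  tX=1.9705 tY=0.7558  stride 1/|dx|=3.8637 1/|dy|=1.0353
    cross y-line → (4,1), t=0.7558
    cross y-line → (4,0), t=1.7910 (wall)
  → r_2 = 1.7910
beam 3: φ=90°, α=15°
  d=(0.9659,0.2588)  start (4,2)  tX=0.5280 tY=1.0432  stride 1/|dx|=1.0353 1/|dy|=3.8637
    cross x-line → (5,2), t=0.5280 (wall)
  → r_3 = 0.5280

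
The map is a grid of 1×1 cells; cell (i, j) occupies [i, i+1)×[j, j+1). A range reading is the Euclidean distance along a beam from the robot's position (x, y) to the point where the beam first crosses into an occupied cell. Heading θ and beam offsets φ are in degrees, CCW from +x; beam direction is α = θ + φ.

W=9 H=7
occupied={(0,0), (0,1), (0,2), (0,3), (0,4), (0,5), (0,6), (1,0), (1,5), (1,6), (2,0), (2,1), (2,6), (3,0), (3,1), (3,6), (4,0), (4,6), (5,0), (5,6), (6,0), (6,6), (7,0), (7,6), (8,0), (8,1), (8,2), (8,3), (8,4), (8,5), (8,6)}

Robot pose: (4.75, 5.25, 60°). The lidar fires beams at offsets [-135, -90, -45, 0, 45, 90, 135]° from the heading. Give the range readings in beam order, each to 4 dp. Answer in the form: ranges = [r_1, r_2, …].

beam 1: φ=-135°, α=285°
  d=(0.2588,-0.9659)  start (4,5)  tX=0.9659 tY=0.2588  stride 1/|dx|=3.8637 1/|dy|=1.0353
    cross y-line → (4,4), t=0.2588
    cross x-line → (5,4), t=0.9659
    cross y-line → (5,3), t=1.2941
    cross y-line → (5,2), t=2.3294
    cross y-line → (5,1), t=3.3646
    cross y-line → (5,0), t=4.3999 (wall)
  → r_1 = 4.3999
beam 2: φ=-90°, α=330°
  d=(0.8660,-0.5000)  start (4,5)  tX=0.2887 tY=0.5000  stride 1/|dx|=1.1547 1/|dy|=2.0000
    cross x-line → (5,5), t=0.2887
    cross y-line → (5,4), t=0.5000
    cross x-line → (6,4), t=1.4434
    cross y-line → (6,3), t=2.5000
    cross x-line → (7,3), t=2.5981
    cross x-line → (8,3), t=3.7528 (wall)
  → r_2 = 3.7528
beam 3: φ=-45°, α=15°
  d=(0.9659,0.2588)  start (4,5)  tX=0.2588 tY=2.8978  stride 1/|dx|=1.0353 1/|dy|=3.8637
    cross x-line → (5,5), t=0.2588
    cross x-line → (6,5), t=1.2941
    cross x-line → (7,5), t=2.3294
    cross y-line → (7,6), t=2.8978 (wall)
  → r_3 = 2.8978
beam 4: φ=0°, α=60°
  d=(0.5000,0.8660)  start (4,5)  tX=0.5000 tY=0.8660  stride 1/|dx|=2.0000 1/|dy|=1.1547
    cross x-line → (5,5), t=0.5000
    cross y-line → (5,6), t=0.8660 (wall)
  → r_4 = 0.8660
beam 5: φ=45°, α=105°
  d=(-0.2588,0.9659)  start (4,5)  tX=2.8978 tY=0.7765  stride 1/|dx|=3.8637 1/|dy|=1.0353
    cross y-line → (4,6), t=0.7765 (wall)
  → r_5 = 0.7765
beam 6: φ=90°, α=150°
  d=(-0.8660,0.5000)  start (4,5)  tX=0.8660 tY=1.5000  stride 1/|dx|=1.1547 1/|dy|=2.0000
    cross x-line → (3,5), t=0.8660
    cross y-line → (3,6), t=1.5000 (wall)
  → r_6 = 1.5000
beam 7: φ=135°, α=195°
  d=(-0.9659,-0.2588)  start (4,5)  tX=0.7765 tY=0.9659  stride 1/|dx|=1.0353 1/|dy|=3.8637
    cross x-line → (3,5), t=0.7765
    cross y-line → (3,4), t=0.9659
    cross x-line → (2,4), t=1.8117
    cross x-line → (1,4), t=2.8470
    cross x-line → (0,4), t=3.8823 (wall)
  → r_7 = 3.8823

ranges = [4.3999, 3.7528, 2.8978, 0.8660, 0.7765, 1.5000, 3.8823]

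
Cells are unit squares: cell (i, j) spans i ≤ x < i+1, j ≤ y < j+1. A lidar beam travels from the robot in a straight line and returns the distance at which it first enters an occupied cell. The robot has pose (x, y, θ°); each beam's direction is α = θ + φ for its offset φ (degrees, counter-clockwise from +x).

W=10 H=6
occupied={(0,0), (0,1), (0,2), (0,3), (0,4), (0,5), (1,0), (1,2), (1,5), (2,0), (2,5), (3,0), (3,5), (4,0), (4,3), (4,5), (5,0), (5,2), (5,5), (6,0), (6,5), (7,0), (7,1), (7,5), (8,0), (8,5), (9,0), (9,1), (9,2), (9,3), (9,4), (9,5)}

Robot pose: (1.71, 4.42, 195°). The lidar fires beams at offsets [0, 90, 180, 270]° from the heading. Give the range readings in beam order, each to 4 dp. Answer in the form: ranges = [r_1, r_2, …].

beam 1: φ=0°, α=195°
  dir = (cos 195°, sin 195°) = (-0.9659, -0.2588); from cell (1,4)
  next x-line at t=0.7350, next y-line at t=1.6228; Δt_x=1.0353, Δt_y=3.8637
    x: enter (0,4) at t=0.7350 ← occupied
  → r_1 = 0.7350
beam 2: φ=90°, α=285°
  dir = (cos 285°, sin 285°) = (0.2588, -0.9659); from cell (1,4)
  next x-line at t=1.1205, next y-line at t=0.4348; Δt_x=3.8637, Δt_y=1.0353
    y: enter (1,3) at t=0.4348
    x: enter (2,3) at t=1.1205
    y: enter (2,2) at t=1.4701
    y: enter (2,1) at t=2.5054
    y: enter (2,0) at t=3.5406 ← occupied
  → r_2 = 3.5406
beam 3: φ=180°, α=15°
  dir = (cos 15°, sin 15°) = (0.9659, 0.2588); from cell (1,4)
  next x-line at t=0.3002, next y-line at t=2.2409; Δt_x=1.0353, Δt_y=3.8637
    x: enter (2,4) at t=0.3002
    x: enter (3,4) at t=1.3355
    y: enter (3,5) at t=2.2409 ← occupied
  → r_3 = 2.2409
beam 4: φ=270°, α=105°
  dir = (cos 105°, sin 105°) = (-0.2588, 0.9659); from cell (1,4)
  next x-line at t=2.7432, next y-line at t=0.6005; Δt_x=3.8637, Δt_y=1.0353
    y: enter (1,5) at t=0.6005 ← occupied
  → r_4 = 0.6005

ranges = [0.7350, 3.5406, 2.2409, 0.6005]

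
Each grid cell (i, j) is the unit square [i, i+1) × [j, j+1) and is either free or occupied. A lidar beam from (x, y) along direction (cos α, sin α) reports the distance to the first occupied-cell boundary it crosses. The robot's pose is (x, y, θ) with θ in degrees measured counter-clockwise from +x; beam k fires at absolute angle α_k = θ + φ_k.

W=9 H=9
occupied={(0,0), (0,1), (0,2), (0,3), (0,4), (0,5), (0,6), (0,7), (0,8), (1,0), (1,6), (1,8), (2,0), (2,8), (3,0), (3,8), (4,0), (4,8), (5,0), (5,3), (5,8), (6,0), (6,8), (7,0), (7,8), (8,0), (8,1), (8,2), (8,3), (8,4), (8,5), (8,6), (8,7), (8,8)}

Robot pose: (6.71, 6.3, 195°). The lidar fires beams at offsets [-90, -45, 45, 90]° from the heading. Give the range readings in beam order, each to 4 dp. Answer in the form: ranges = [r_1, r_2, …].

beam 1: φ=-90°, α=105°
  direction (-0.2588, 0.9659); cell (6,6); t to first gridline: x 2.7432, y 0.7247 (then +3.8637 / +1.0353)
    (6,7) via y @ 0.7247
    (6,8) via y @ 1.7600  # hit
  → r_1 = 1.7600
beam 2: φ=-45°, α=150°
  direction (-0.8660, 0.5000); cell (6,6); t to first gridline: x 0.8198, y 1.4000 (then +1.1547 / +2.0000)
    (5,6) via x @ 0.8198
    (5,7) via y @ 1.4000
    (4,7) via x @ 1.9745
    (3,7) via x @ 3.1292
    (3,8) via y @ 3.4000  # hit
  → r_2 = 3.4000
beam 3: φ=45°, α=240°
  direction (-0.5000, -0.8660); cell (6,6); t to first gridline: x 1.4200, y 0.3464 (then +2.0000 / +1.1547)
    (6,5) via y @ 0.3464
    (5,5) via x @ 1.4200
    (5,4) via y @ 1.5011
    (5,3) via y @ 2.6558  # hit
  → r_3 = 2.6558
beam 4: φ=90°, α=285°
  direction (0.2588, -0.9659); cell (6,6); t to first gridline: x 1.1205, y 0.3106 (then +3.8637 / +1.0353)
    (6,5) via y @ 0.3106
    (7,5) via x @ 1.1205
    (7,4) via y @ 1.3459
    (7,3) via y @ 2.3811
    (7,2) via y @ 3.4164
    (7,1) via y @ 4.4517
    (8,1) via x @ 4.9842  # hit
  → r_4 = 4.9842

ranges = [1.7600, 3.4000, 2.6558, 4.9842]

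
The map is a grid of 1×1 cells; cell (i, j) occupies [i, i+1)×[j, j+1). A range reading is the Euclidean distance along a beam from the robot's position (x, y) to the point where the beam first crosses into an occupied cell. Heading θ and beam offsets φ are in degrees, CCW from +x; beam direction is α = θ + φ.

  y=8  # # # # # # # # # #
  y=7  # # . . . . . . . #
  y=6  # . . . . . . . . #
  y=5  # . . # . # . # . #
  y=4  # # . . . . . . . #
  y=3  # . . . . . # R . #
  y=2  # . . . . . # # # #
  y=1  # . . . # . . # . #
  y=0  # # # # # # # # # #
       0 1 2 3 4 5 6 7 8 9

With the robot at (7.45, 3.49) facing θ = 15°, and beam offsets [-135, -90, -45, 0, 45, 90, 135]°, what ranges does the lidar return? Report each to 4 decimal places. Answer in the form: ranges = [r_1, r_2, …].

ranges = [0.5658, 0.5073, 0.9800, 1.6047, 3.1000, 1.5633, 0.5196]

beam 1: φ=-135°, α=240°
  d=(-0.5000,-0.8660)  start (7,3)  tX=0.9000 tY=0.5658  stride 1/|dx|=2.0000 1/|dy|=1.1547
    cross y-line → (7,2), t=0.5658 (wall)
  → r_1 = 0.5658
beam 2: φ=-90°, α=285°
  d=(0.2588,-0.9659)  start (7,3)  tX=2.1250 tY=0.5073  stride 1/|dx|=3.8637 1/|dy|=1.0353
    cross y-line → (7,2), t=0.5073 (wall)
  → r_2 = 0.5073
beam 3: φ=-45°, α=330°
  d=(0.8660,-0.5000)  start (7,3)  tX=0.6351 tY=0.9800  stride 1/|dx|=1.1547 1/|dy|=2.0000
    cross x-line → (8,3), t=0.6351
    cross y-line → (8,2), t=0.9800 (wall)
  → r_3 = 0.9800
beam 4: φ=0°, α=15°
  d=(0.9659,0.2588)  start (7,3)  tX=0.5694 tY=1.9705  stride 1/|dx|=1.0353 1/|dy|=3.8637
    cross x-line → (8,3), t=0.5694
    cross x-line → (9,3), t=1.6047 (wall)
  → r_4 = 1.6047
beam 5: φ=45°, α=60°
  d=(0.5000,0.8660)  start (7,3)  tX=1.1000 tY=0.5889  stride 1/|dx|=2.0000 1/|dy|=1.1547
    cross y-line → (7,4), t=0.5889
    cross x-line → (8,4), t=1.1000
    cross y-line → (8,5), t=1.7436
    cross y-line → (8,6), t=2.8983
    cross x-line → (9,6), t=3.1000 (wall)
  → r_5 = 3.1000
beam 6: φ=90°, α=105°
  d=(-0.2588,0.9659)  start (7,3)  tX=1.7387 tY=0.5280  stride 1/|dx|=3.8637 1/|dy|=1.0353
    cross y-line → (7,4), t=0.5280
    cross y-line → (7,5), t=1.5633 (wall)
  → r_6 = 1.5633
beam 7: φ=135°, α=150°
  d=(-0.8660,0.5000)  start (7,3)  tX=0.5196 tY=1.0200  stride 1/|dx|=1.1547 1/|dy|=2.0000
    cross x-line → (6,3), t=0.5196 (wall)
  → r_7 = 0.5196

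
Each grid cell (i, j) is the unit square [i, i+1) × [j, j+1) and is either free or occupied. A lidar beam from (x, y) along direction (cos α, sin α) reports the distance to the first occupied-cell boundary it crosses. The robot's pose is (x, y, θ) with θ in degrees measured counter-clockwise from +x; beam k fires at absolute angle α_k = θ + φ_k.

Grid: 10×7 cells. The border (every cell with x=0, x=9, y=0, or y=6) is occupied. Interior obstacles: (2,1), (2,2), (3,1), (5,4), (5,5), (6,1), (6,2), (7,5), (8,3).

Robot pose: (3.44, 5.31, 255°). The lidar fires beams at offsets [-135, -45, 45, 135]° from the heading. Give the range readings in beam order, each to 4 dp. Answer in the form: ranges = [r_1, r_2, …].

ranges = [0.7967, 2.8175, 4.9768, 1.3800]

beam 1: φ=-135°, α=120°
  direction (-0.5000, 0.8660); cell (3,5); t to first gridline: x 0.8800, y 0.7967 (then +2.0000 / +1.1547)
    (3,6) via y @ 0.7967  # hit
  → r_1 = 0.7967
beam 2: φ=-45°, α=210°
  direction (-0.8660, -0.5000); cell (3,5); t to first gridline: x 0.5081, y 0.6200 (then +1.1547 / +2.0000)
    (2,5) via x @ 0.5081
    (2,4) via y @ 0.6200
    (1,4) via x @ 1.6628
    (1,3) via y @ 2.6200
    (0,3) via x @ 2.8175  # hit
  → r_2 = 2.8175
beam 3: φ=45°, α=300°
  direction (0.5000, -0.8660); cell (3,5); t to first gridline: x 1.1200, y 0.3580 (then +2.0000 / +1.1547)
    (3,4) via y @ 0.3580
    (4,4) via x @ 1.1200
    (4,3) via y @ 1.5127
    (4,2) via y @ 2.6674
    (5,2) via x @ 3.1200
    (5,1) via y @ 3.8221
    (5,0) via y @ 4.9768  # hit
  → r_3 = 4.9768
beam 4: φ=135°, α=30°
  direction (0.8660, 0.5000); cell (3,5); t to first gridline: x 0.6466, y 1.3800 (then +1.1547 / +2.0000)
    (4,5) via x @ 0.6466
    (4,6) via y @ 1.3800  # hit
  → r_4 = 1.3800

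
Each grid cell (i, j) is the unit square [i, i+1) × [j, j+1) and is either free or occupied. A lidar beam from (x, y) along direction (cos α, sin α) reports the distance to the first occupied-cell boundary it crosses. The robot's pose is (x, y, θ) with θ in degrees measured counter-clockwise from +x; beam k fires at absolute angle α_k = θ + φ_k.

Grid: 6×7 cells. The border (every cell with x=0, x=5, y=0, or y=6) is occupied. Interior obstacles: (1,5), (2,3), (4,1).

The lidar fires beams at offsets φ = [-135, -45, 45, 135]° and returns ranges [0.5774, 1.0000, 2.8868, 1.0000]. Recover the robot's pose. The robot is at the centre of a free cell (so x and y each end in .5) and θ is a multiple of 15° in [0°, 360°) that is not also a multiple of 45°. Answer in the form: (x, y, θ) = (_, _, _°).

(x, y, θ) = (1.5, 2.5, 285°)

Enumerate (i+0.5, j+0.5, θ) over the 17 free cells and 16 admissible headings. For each, cast all 4 beams and compare to the given ranges.
  (3.5, 4.5, 165°): beam 1 = 1.7321 ≠ 0.5774 ✗
  (2.5, 1.5, 255°): beam 1 = 3.0000 ≠ 0.5774 ✗
  (1.5, 3.5, 300°): beam 1 = 0.5176 ≠ 0.5774 ✗
  …
  (1.5, 2.5, 285°): r_1=0.5774, r_2=1.0000, r_3=2.8868, r_4=1.0000 — all match ✓
No second candidate reproduces the full scan.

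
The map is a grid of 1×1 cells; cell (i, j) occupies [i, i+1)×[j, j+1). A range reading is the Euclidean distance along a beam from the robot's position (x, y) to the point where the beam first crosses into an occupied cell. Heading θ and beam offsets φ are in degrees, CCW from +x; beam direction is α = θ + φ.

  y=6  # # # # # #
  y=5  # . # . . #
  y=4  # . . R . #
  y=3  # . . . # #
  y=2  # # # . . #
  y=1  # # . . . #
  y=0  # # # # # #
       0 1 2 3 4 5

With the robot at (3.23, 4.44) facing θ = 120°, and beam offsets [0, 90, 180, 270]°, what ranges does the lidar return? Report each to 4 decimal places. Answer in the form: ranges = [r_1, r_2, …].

ranges = [0.6466, 2.5750, 1.5400, 2.0438]

beam 1: φ=0°, α=120°
  direction (-0.5000, 0.8660); cell (3,4); t to first gridline: x 0.4600, y 0.6466 (then +2.0000 / +1.1547)
    (2,4) via x @ 0.4600
    (2,5) via y @ 0.6466  # hit
  → r_1 = 0.6466
beam 2: φ=90°, α=210°
  direction (-0.8660, -0.5000); cell (3,4); t to first gridline: x 0.2656, y 0.8800 (then +1.1547 / +2.0000)
    (2,4) via x @ 0.2656
    (2,3) via y @ 0.8800
    (1,3) via x @ 1.4203
    (0,3) via x @ 2.5750  # hit
  → r_2 = 2.5750
beam 3: φ=180°, α=300°
  direction (0.5000, -0.8660); cell (3,4); t to first gridline: x 1.5400, y 0.5081 (then +2.0000 / +1.1547)
    (3,3) via y @ 0.5081
    (4,3) via x @ 1.5400  # hit
  → r_3 = 1.5400
beam 4: φ=270°, α=30°
  direction (0.8660, 0.5000); cell (3,4); t to first gridline: x 0.8891, y 1.1200 (then +1.1547 / +2.0000)
    (4,4) via x @ 0.8891
    (4,5) via y @ 1.1200
    (5,5) via x @ 2.0438  # hit
  → r_4 = 2.0438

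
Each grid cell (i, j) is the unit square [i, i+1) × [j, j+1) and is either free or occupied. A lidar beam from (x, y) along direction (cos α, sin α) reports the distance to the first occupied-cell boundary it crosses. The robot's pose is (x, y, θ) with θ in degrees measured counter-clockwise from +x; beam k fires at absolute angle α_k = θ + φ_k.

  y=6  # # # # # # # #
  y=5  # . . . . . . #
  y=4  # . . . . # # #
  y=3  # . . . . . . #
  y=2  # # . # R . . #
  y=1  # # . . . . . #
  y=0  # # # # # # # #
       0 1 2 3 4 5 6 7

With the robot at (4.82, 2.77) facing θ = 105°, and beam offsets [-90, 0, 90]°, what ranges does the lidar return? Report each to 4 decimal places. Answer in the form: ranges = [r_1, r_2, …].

beam 1: φ=-90°, α=15°
  cosα=0.9659 sinα=0.2588 | (4,2) | tMaxX 0.1863 tMaxY 0.8887 | tΔX 1.0353 tΔY 3.8637
    t=0.1863 [x] (5,2)
    t=0.8887 [y] (5,3)
    t=1.2216 [x] (6,3)
    t=2.2569 [x] (7,3) — stop
  → r_1 = 2.2569
beam 2: φ=0°, α=105°
  cosα=-0.2588 sinα=0.9659 | (4,2) | tMaxX 3.1682 tMaxY 0.2381 | tΔX 3.8637 tΔY 1.0353
    t=0.2381 [y] (4,3)
    t=1.2734 [y] (4,4)
    t=2.3087 [y] (4,5)
    t=3.1682 [x] (3,5)
    t=3.3439 [y] (3,6) — stop
  → r_2 = 3.3439
beam 3: φ=90°, α=195°
  cosα=-0.9659 sinα=-0.2588 | (4,2) | tMaxX 0.8489 tMaxY 2.9751 | tΔX 1.0353 tΔY 3.8637
    t=0.8489 [x] (3,2) — stop
  → r_3 = 0.8489

ranges = [2.2569, 3.3439, 0.8489]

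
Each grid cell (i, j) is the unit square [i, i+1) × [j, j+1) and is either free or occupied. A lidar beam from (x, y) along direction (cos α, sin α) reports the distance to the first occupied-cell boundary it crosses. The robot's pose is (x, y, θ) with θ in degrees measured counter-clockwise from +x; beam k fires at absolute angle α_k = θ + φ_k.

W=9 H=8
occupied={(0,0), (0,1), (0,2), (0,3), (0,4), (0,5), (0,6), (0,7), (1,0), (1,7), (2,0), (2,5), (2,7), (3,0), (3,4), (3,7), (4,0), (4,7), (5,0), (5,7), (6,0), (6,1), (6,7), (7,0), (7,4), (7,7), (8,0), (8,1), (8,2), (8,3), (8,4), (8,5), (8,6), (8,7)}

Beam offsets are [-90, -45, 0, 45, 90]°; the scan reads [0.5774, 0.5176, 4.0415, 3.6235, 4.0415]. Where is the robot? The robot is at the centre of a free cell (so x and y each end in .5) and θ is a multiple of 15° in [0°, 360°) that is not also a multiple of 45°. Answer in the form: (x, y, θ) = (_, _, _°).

(x, y, θ) = (4.5, 4.5, 240°)

The pose lattice has 38·16 = 608 candidates. Test each by forward raycasting.
  (6.5, 3.5, 120°): beam 1 = 1.0000 ≠ 0.5774 ✗
  (5.5, 1.5, 210°): beam 1 = 3.0000 ≠ 0.5774 ✗
  (4.5, 5.5, 285°): beam 1 = 1.5529 ≠ 0.5774 ✗
  (6.5, 2.5, 120°): beam 1 = 1.7321 ≠ 0.5774 ✗
  …
  (4.5, 4.5, 240°): r_1=0.5774, r_2=0.5176, r_3=4.0415, r_4=3.6235, r_5=4.0415 — all match ✓
Only this pose fits every beam.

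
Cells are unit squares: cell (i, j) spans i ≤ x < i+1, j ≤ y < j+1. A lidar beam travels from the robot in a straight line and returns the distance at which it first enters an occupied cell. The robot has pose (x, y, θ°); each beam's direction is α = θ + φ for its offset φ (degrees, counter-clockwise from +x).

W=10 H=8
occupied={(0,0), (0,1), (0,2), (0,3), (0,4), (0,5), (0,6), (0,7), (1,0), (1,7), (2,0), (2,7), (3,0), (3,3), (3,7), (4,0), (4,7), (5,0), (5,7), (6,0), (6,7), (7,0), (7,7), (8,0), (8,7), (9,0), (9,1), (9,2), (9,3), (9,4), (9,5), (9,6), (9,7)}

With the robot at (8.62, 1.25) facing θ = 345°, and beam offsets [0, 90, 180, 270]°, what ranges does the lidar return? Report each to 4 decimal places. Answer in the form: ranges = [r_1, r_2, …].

ranges = [0.3934, 1.4682, 7.8888, 0.2588]

beam 1: φ=0°, α=345°
  d=(0.9659,-0.2588)  start (8,1)  tX=0.3934 tY=0.9659  stride 1/|dx|=1.0353 1/|dy|=3.8637
    cross x-line → (9,1), t=0.3934 (wall)
  → r_1 = 0.3934
beam 2: φ=90°, α=75°
  d=(0.2588,0.9659)  start (8,1)  tX=1.4682 tY=0.7765  stride 1/|dx|=3.8637 1/|dy|=1.0353
    cross y-line → (8,2), t=0.7765
    cross x-line → (9,2), t=1.4682 (wall)
  → r_2 = 1.4682
beam 3: φ=180°, α=165°
  d=(-0.9659,0.2588)  start (8,1)  tX=0.6419 tY=2.8978  stride 1/|dx|=1.0353 1/|dy|=3.8637
    cross x-line → (7,1), t=0.6419
    cross x-line → (6,1), t=1.6771
    cross x-line → (5,1), t=2.7124
    cross y-line → (5,2), t=2.8978
    cross x-line → (4,2), t=3.7477
    cross x-line → (3,2), t=4.7830
    cross x-line → (2,2), t=5.8183
    cross y-line → (2,3), t=6.7615
    cross x-line → (1,3), t=6.8535
    cross x-line → (0,3), t=7.8888 (wall)
  → r_3 = 7.8888
beam 4: φ=270°, α=255°
  d=(-0.2588,-0.9659)  start (8,1)  tX=2.3955 tY=0.2588  stride 1/|dx|=3.8637 1/|dy|=1.0353
    cross y-line → (8,0), t=0.2588 (wall)
  → r_4 = 0.2588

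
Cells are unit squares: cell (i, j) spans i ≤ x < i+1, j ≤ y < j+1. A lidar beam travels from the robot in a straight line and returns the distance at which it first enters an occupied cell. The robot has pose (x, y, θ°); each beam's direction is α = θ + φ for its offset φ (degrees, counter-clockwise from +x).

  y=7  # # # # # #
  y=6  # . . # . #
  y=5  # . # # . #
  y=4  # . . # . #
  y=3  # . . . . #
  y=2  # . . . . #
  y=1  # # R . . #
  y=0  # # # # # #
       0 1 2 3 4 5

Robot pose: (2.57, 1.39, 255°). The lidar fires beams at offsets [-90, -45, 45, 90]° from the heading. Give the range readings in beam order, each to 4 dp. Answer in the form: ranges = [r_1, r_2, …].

beam 1: φ=-90°, α=165°
  cosα=-0.9659 sinα=0.2588 | (2,1) | tMaxX 0.5901 tMaxY 2.3569 | tΔX 1.0353 tΔY 3.8637
    t=0.5901 [x] (1,1) — stop
  → r_1 = 0.5901
beam 2: φ=-45°, α=210°
  cosα=-0.8660 sinα=-0.5000 | (2,1) | tMaxX 0.6582 tMaxY 0.7800 | tΔX 1.1547 tΔY 2.0000
    t=0.6582 [x] (1,1) — stop
  → r_2 = 0.6582
beam 3: φ=45°, α=300°
  cosα=0.5000 sinα=-0.8660 | (2,1) | tMaxX 0.8600 tMaxY 0.4503 | tΔX 2.0000 tΔY 1.1547
    t=0.4503 [y] (2,0) — stop
  → r_3 = 0.4503
beam 4: φ=90°, α=345°
  cosα=0.9659 sinα=-0.2588 | (2,1) | tMaxX 0.4452 tMaxY 1.5068 | tΔX 1.0353 tΔY 3.8637
    t=0.4452 [x] (3,1)
    t=1.4804 [x] (4,1)
    t=1.5068 [y] (4,0) — stop
  → r_4 = 1.5068

ranges = [0.5901, 0.6582, 0.4503, 1.5068]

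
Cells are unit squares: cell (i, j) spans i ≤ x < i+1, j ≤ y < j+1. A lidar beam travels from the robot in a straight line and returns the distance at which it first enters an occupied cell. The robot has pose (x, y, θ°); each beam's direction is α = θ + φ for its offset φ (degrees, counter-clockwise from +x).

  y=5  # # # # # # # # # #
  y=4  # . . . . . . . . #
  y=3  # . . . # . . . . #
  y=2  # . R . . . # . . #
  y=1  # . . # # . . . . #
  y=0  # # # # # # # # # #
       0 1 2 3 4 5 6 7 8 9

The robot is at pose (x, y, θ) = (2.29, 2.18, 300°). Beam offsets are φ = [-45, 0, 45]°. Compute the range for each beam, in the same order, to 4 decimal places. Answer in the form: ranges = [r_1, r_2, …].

beam 1: φ=-45°, α=255°
  direction (-0.2588, -0.9659); cell (2,2); t to first gridline: x 1.1205, y 0.1863 (then +3.8637 / +1.0353)
    (2,1) via y @ 0.1863
    (1,1) via x @ 1.1205
    (1,0) via y @ 1.2216  # hit
  → r_1 = 1.2216
beam 2: φ=0°, α=300°
  direction (0.5000, -0.8660); cell (2,2); t to first gridline: x 1.4200, y 0.2078 (then +2.0000 / +1.1547)
    (2,1) via y @ 0.2078
    (2,0) via y @ 1.3625  # hit
  → r_2 = 1.3625
beam 3: φ=45°, α=345°
  direction (0.9659, -0.2588); cell (2,2); t to first gridline: x 0.7350, y 0.6955 (then +1.0353 / +3.8637)
    (2,1) via y @ 0.6955
    (3,1) via x @ 0.7350  # hit
  → r_3 = 0.7350

ranges = [1.2216, 1.3625, 0.7350]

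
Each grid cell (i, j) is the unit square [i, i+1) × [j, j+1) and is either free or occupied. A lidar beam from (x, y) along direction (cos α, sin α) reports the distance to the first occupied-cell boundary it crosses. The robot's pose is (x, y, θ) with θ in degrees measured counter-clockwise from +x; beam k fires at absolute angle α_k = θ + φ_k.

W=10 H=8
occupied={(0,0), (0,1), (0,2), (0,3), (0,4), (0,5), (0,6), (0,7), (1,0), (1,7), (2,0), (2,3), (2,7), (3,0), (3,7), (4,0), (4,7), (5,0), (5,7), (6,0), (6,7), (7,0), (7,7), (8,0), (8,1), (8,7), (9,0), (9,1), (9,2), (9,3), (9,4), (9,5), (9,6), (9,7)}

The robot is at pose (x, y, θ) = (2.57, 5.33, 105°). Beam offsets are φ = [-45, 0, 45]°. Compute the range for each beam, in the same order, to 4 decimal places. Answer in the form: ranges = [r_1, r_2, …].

ranges = [1.9283, 1.7289, 1.8129]

beam 1: φ=-45°, α=60°
  direction (0.5000, 0.8660); cell (2,5); t to first gridline: x 0.8600, y 0.7736 (then +2.0000 / +1.1547)
    (2,6) via y @ 0.7736
    (3,6) via x @ 0.8600
    (3,7) via y @ 1.9283  # hit
  → r_1 = 1.9283
beam 2: φ=0°, α=105°
  direction (-0.2588, 0.9659); cell (2,5); t to first gridline: x 2.2023, y 0.6936 (then +3.8637 / +1.0353)
    (2,6) via y @ 0.6936
    (2,7) via y @ 1.7289  # hit
  → r_2 = 1.7289
beam 3: φ=45°, α=150°
  direction (-0.8660, 0.5000); cell (2,5); t to first gridline: x 0.6582, y 1.3400 (then +1.1547 / +2.0000)
    (1,5) via x @ 0.6582
    (1,6) via y @ 1.3400
    (0,6) via x @ 1.8129  # hit
  → r_3 = 1.8129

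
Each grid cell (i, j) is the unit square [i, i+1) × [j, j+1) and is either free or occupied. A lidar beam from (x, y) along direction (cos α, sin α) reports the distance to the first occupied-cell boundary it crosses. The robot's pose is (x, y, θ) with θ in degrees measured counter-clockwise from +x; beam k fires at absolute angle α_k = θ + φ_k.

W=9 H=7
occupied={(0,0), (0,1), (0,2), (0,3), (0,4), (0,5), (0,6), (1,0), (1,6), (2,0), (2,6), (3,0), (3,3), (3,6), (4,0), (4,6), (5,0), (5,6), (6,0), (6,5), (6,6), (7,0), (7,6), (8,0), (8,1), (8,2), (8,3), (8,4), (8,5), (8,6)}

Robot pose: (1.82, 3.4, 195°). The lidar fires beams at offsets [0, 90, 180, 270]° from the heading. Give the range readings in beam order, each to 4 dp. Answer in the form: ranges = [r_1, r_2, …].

ranges = [0.8489, 2.4847, 1.2216, 2.6917]

beam 1: φ=0°, α=195°
  cosα=-0.9659 sinα=-0.2588 | (1,3) | tMaxX 0.8489 tMaxY 1.5455 | tΔX 1.0353 tΔY 3.8637
    t=0.8489 [x] (0,3) — stop
  → r_1 = 0.8489
beam 2: φ=90°, α=285°
  cosα=0.2588 sinα=-0.9659 | (1,3) | tMaxX 0.6955 tMaxY 0.4141 | tΔX 3.8637 tΔY 1.0353
    t=0.4141 [y] (1,2)
    t=0.6955 [x] (2,2)
    t=1.4494 [y] (2,1)
    t=2.4847 [y] (2,0) — stop
  → r_2 = 2.4847
beam 3: φ=180°, α=15°
  cosα=0.9659 sinα=0.2588 | (1,3) | tMaxX 0.1863 tMaxY 2.3182 | tΔX 1.0353 tΔY 3.8637
    t=0.1863 [x] (2,3)
    t=1.2216 [x] (3,3) — stop
  → r_3 = 1.2216
beam 4: φ=270°, α=105°
  cosα=-0.2588 sinα=0.9659 | (1,3) | tMaxX 3.1682 tMaxY 0.6212 | tΔX 3.8637 tΔY 1.0353
    t=0.6212 [y] (1,4)
    t=1.6564 [y] (1,5)
    t=2.6917 [y] (1,6) — stop
  → r_4 = 2.6917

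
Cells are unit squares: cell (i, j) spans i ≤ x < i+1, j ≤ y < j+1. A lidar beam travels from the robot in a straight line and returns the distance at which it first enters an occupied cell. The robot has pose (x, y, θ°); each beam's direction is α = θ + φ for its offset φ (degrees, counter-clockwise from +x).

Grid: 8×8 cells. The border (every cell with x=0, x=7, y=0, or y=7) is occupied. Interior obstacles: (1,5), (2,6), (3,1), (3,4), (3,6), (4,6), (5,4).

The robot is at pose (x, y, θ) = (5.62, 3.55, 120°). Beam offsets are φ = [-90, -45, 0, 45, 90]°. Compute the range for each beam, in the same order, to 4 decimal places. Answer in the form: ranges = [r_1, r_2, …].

beam 1: φ=-90°, α=30°
  dir = (cos 30°, sin 30°) = (0.8660, 0.5000); from cell (5,3)
  next x-line at t=0.4388, next y-line at t=0.9000; Δt_x=1.1547, Δt_y=2.0000
    x: enter (6,3) at t=0.4388
    y: enter (6,4) at t=0.9000
    x: enter (7,4) at t=1.5935 ← occupied
  → r_1 = 1.5935
beam 2: φ=-45°, α=75°
  dir = (cos 75°, sin 75°) = (0.2588, 0.9659); from cell (5,3)
  next x-line at t=1.4682, next y-line at t=0.4659; Δt_x=3.8637, Δt_y=1.0353
    y: enter (5,4) at t=0.4659 ← occupied
  → r_2 = 0.4659
beam 3: φ=0°, α=120°
  dir = (cos 120°, sin 120°) = (-0.5000, 0.8660); from cell (5,3)
  next x-line at t=1.2400, next y-line at t=0.5196; Δt_x=2.0000, Δt_y=1.1547
    y: enter (5,4) at t=0.5196 ← occupied
  → r_3 = 0.5196
beam 4: φ=45°, α=165°
  dir = (cos 165°, sin 165°) = (-0.9659, 0.2588); from cell (5,3)
  next x-line at t=0.6419, next y-line at t=1.7387; Δt_x=1.0353, Δt_y=3.8637
    x: enter (4,3) at t=0.6419
    x: enter (3,3) at t=1.6771
    y: enter (3,4) at t=1.7387 ← occupied
  → r_4 = 1.7387
beam 5: φ=90°, α=210°
  dir = (cos 210°, sin 210°) = (-0.8660, -0.5000); from cell (5,3)
  next x-line at t=0.7159, next y-line at t=1.1000; Δt_x=1.1547, Δt_y=2.0000
    x: enter (4,3) at t=0.7159
    y: enter (4,2) at t=1.1000
    x: enter (3,2) at t=1.8706
    x: enter (2,2) at t=3.0253
    y: enter (2,1) at t=3.1000
    x: enter (1,1) at t=4.1800
    y: enter (1,0) at t=5.1000 ← occupied
  → r_5 = 5.1000

ranges = [1.5935, 0.4659, 0.5196, 1.7387, 5.1000]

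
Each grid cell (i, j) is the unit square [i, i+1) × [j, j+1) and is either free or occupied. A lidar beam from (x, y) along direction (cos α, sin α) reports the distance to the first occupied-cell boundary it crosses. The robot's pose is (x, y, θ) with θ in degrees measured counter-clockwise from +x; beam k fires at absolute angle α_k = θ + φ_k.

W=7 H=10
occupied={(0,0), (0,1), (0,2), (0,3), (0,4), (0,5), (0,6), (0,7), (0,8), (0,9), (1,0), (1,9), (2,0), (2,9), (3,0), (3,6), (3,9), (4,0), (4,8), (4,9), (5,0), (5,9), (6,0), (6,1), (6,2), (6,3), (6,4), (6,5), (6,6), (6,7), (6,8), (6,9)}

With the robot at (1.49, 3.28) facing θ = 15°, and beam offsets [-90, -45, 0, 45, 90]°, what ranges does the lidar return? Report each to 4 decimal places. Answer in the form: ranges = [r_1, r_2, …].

beam 1: φ=-90°, α=285°
  direction (0.2588, -0.9659); cell (1,3); t to first gridline: x 1.9705, y 0.2899 (then +3.8637 / +1.0353)
    (1,2) via y @ 0.2899
    (1,1) via y @ 1.3252
    (2,1) via x @ 1.9705
    (2,0) via y @ 2.3604  # hit
  → r_1 = 2.3604
beam 2: φ=-45°, α=330°
  direction (0.8660, -0.5000); cell (1,3); t to first gridline: x 0.5889, y 0.5600 (then +1.1547 / +2.0000)
    (1,2) via y @ 0.5600
    (2,2) via x @ 0.5889
    (3,2) via x @ 1.7436
    (3,1) via y @ 2.5600
    (4,1) via x @ 2.8983
    (5,1) via x @ 4.0530
    (5,0) via y @ 4.5600  # hit
  → r_2 = 4.5600
beam 3: φ=0°, α=15°
  direction (0.9659, 0.2588); cell (1,3); t to first gridline: x 0.5280, y 2.7819 (then +1.0353 / +3.8637)
    (2,3) via x @ 0.5280
    (3,3) via x @ 1.5633
    (4,3) via x @ 2.5985
    (4,4) via y @ 2.7819
    (5,4) via x @ 3.6338
    (6,4) via x @ 4.6691  # hit
  → r_3 = 4.6691
beam 4: φ=45°, α=60°
  direction (0.5000, 0.8660); cell (1,3); t to first gridline: x 1.0200, y 0.8314 (then +2.0000 / +1.1547)
    (1,4) via y @ 0.8314
    (2,4) via x @ 1.0200
    (2,5) via y @ 1.9861
    (3,5) via x @ 3.0200
    (3,6) via y @ 3.1408  # hit
  → r_4 = 3.1408
beam 5: φ=90°, α=105°
  direction (-0.2588, 0.9659); cell (1,3); t to first gridline: x 1.8932, y 0.7454 (then +3.8637 / +1.0353)
    (1,4) via y @ 0.7454
    (1,5) via y @ 1.7807
    (0,5) via x @ 1.8932  # hit
  → r_5 = 1.8932

ranges = [2.3604, 4.5600, 4.6691, 3.1408, 1.8932]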